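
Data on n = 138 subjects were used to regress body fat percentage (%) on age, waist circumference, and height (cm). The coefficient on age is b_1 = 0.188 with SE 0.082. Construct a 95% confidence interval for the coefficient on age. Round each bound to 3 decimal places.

df = n − k − 1 = 138 − 3 − 1 = 134.
t* = t_{0.025, 134} = 1.977826.
Margin = t* × SE = 1.977826 × 0.082 = 0.16218.
CI: 0.188 ± 0.16218 → (0.026, 0.350).
With 95% confidence, each one-unit increase in age is associated with a change of between 0.026 and 0.350 % in body fat percentage, holding the other predictors fixed.

(0.026, 0.350)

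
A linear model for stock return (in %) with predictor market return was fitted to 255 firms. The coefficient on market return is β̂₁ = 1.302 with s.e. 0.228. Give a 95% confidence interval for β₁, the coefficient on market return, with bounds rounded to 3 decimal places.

(0.853, 1.751)

df = n − 2 = 255 − 2 = 253.
t* = t_{0.025, 253} = 1.969385.
Margin = t* × SE = 1.969385 × 0.228 = 0.44902.
CI: 1.302 ± 0.44902 → (0.853, 1.751).
With 95% confidence, each one-unit increase in market return is associated with a change of between 0.853 and 1.751 % in stock return.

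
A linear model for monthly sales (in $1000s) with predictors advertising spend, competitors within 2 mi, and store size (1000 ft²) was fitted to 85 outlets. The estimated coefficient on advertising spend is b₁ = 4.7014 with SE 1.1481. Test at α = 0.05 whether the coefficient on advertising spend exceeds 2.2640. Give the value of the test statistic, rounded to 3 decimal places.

H₀: β₁ = 2.2640 vs H₁: β₁ > 2.2640.
t = (b₁ − β₁⁰)/SE = (4.7014 − 2.2640) / 1.1481 = 2.123.
df = n − k − 1 = 85 − 3 − 1 = 81.
One-sided p ≈ 0.0184, which is < 0.05, so reject H₀.
There is evidence that the true slope on advertising spend exceeds 2.2640 $1000s per unit, holding the other predictors fixed.

t = 2.123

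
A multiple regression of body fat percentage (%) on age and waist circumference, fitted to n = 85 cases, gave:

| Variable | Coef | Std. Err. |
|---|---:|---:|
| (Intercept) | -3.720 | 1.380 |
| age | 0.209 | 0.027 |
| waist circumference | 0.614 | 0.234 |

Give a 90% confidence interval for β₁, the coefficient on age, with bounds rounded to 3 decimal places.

Read off: b = 0.209, SE = 0.027 for age.
df = n − k − 1 = 85 − 2 − 1 = 82.
t* = t_{0.05, 82} = 1.663649.
Margin = t* × SE = 1.663649 × 0.027 = 0.04492.
CI: 0.209 ± 0.04492 → (0.164, 0.254).

(0.164, 0.254)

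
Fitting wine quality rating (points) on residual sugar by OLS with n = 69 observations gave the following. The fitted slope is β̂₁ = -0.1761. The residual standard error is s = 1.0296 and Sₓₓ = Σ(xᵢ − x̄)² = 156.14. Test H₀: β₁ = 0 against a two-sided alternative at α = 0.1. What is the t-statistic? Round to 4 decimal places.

SE(β̂₁) = s/√Sₓₓ = 1.0296/√156.14 = 0.082397.
t = -0.1761 / 0.082397 = -2.1372.
df = n − 2 = 67.
Two-sided p ≈ 0.0362, which is < 0.1, so reject H₀.
There is evidence that residual sugar is associated with wine quality rating.

t = -2.1372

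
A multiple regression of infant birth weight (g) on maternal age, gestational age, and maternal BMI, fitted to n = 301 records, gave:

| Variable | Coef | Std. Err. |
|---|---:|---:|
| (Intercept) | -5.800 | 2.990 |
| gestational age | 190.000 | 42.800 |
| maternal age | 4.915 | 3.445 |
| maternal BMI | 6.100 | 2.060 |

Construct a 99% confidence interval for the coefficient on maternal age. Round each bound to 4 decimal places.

(-4.0161, 13.8461)

Read off: b = 4.915, SE = 3.445 for maternal age.
df = n − k − 1 = 301 − 3 − 1 = 297.
t* = t_{0.005, 297} = 2.592484.
Margin = t* × SE = 2.592484 × 3.445 = 8.931107.
CI: 4.915 ± 8.931107 → (-4.0161, 13.8461).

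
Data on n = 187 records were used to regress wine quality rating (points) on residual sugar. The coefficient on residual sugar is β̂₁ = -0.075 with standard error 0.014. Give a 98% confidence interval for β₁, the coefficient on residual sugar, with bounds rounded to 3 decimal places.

(-0.108, -0.042)

df = n − 2 = 187 − 2 = 185.
t* = t_{0.01, 185} = 2.346673.
Margin = t* × SE = 2.346673 × 0.014 = 0.03285.
CI: -0.075 ± 0.03285 → (-0.108, -0.042).
With 98% confidence, each one-unit increase in residual sugar is associated with a change of between -0.108 and -0.042 points in wine quality rating.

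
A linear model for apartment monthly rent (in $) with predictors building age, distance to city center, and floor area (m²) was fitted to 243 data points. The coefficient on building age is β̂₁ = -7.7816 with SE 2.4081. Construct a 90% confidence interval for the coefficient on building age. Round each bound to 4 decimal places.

(-11.7580, -3.8052)

df = n − k − 1 = 243 − 3 − 1 = 239.
t* = t_{0.05, 239} = 1.651254.
Margin = t* × SE = 1.651254 × 2.4081 = 3.976385.
CI: -7.7816 ± 3.976385 → (-11.7580, -3.8052).
With 90% confidence, each one-unit increase in building age is associated with a change of between -11.7580 and -3.8052 $ in apartment monthly rent, holding the other predictors fixed.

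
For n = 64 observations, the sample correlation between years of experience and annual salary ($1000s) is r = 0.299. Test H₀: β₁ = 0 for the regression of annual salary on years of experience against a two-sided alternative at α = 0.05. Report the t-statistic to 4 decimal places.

t = r·√(n − 2)/√(1 − r²) = 0.299·√62/√0.910599 = 2.4672.
df = n − 2 = 62.
Two-sided p ≈ 0.0164, which is < 0.05, so reject H₀.
There is evidence of a linear association between years of experience and annual salary.

t = 2.4672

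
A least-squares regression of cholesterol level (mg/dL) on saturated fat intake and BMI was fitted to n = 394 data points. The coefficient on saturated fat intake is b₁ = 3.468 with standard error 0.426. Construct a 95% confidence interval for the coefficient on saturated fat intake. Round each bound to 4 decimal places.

df = n − k − 1 = 394 − 2 − 1 = 391.
t* = t_{0.025, 391} = 1.96605.
Margin = t* × SE = 1.96605 × 0.426 = 0.837537.
CI: 3.468 ± 0.837537 → (2.6305, 4.3055).
With 95% confidence, each one-unit increase in saturated fat intake is associated with a change of between 2.6305 and 4.3055 mg/dL in cholesterol level, holding the other predictors fixed.

(2.6305, 4.3055)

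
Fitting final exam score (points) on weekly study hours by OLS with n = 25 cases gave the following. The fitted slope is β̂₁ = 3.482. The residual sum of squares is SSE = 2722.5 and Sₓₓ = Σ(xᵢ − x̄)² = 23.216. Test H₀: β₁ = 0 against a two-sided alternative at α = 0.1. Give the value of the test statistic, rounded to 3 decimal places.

MSE = SSE/(n − 2) = 2722.5/23 = 118.37.
SE(β̂₁) = √(MSE/Sₓₓ) = √(118.37/23.216) = 2.25801.
t = 3.482 / 2.25801 = 1.542.
df = n − 2 = 23.
Two-sided p ≈ 0.1367, which is ≥ 0.1, so fail to reject H₀.
The data do not give significant evidence of an association between weekly study hours and final exam score.

t = 1.542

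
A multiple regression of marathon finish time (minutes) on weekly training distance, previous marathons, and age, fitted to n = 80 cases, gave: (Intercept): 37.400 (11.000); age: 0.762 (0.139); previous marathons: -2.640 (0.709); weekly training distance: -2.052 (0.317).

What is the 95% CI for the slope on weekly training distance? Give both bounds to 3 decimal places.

(-2.683, -1.421)

Read off: b = -2.052, SE = 0.317 for weekly training distance.
df = n − k − 1 = 80 − 3 − 1 = 76.
t* = t_{0.025, 76} = 1.991673.
Margin = t* × SE = 1.991673 × 0.317 = 0.63136.
CI: -2.052 ± 0.63136 → (-2.683, -1.421).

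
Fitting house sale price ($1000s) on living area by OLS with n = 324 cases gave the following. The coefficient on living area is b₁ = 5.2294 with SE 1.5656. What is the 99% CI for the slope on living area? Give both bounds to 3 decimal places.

(1.173, 9.286)

df = n − 2 = 324 − 2 = 322.
t* = t_{0.005, 322} = 2.591184.
Margin = t* × SE = 2.591184 × 1.5656 = 4.05676.
CI: 5.2294 ± 4.05676 → (1.173, 9.286).
With 99% confidence, each one-unit increase in living area is associated with a change of between 1.173 and 9.286 $1000s in house sale price.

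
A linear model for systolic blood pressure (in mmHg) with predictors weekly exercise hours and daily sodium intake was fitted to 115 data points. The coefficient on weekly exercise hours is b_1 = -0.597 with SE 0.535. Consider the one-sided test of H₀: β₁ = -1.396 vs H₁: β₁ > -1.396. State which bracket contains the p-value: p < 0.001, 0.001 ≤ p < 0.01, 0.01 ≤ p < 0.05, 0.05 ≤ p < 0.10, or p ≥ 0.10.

t = (-0.597 − (-1.396)) / 0.535 = 1.493.
df = n − k − 1 = 115 − 2 − 1 = 112.
One-sided p = P(T_{112} > t) ≈ 0.0691.
So 0.05 ≤ p < 0.10.

0.05 ≤ p < 0.10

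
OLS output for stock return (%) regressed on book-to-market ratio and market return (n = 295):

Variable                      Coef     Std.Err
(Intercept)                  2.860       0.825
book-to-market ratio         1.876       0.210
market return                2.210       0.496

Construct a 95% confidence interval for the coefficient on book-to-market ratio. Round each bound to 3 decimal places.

(1.463, 2.289)

Read off: b = 1.876, SE = 0.210 for book-to-market ratio.
df = n − k − 1 = 295 − 2 − 1 = 292.
t* = t_{0.025, 292} = 1.968121.
Margin = t* × SE = 1.968121 × 0.210 = 0.41331.
CI: 1.876 ± 0.41331 → (1.463, 2.289).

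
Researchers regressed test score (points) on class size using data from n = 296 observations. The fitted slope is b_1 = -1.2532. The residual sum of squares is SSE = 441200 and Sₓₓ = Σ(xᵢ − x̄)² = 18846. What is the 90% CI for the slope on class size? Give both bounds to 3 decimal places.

MSE = SSE/(n − 2) = 441200/294 = 1500.68.
SE(b_1) = √(MSE/Sₓₓ) = √(1500.68/18846) = 0.282185.
df = n − 2 = 294.
t* = t_{0.05, 294} = 1.650053.
Margin = t* × SE = 1.650053 × 0.282185 = 0.46562.
CI: -1.2532 ± 0.46562 → (-1.719, -0.788).
With 90% confidence, each one-unit increase in class size is associated with a change of between -1.719 and -0.788 points in test score.

(-1.719, -0.788)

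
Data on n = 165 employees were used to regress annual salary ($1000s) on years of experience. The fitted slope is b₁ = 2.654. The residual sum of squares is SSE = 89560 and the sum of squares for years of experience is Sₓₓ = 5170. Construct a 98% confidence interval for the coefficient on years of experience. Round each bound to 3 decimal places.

MSE = SSE/(n − 2) = 89560/163 = 549.448.
SE(b₁) = √(MSE/Sₓₓ) = √(549.448/5170) = 0.326.
df = n − 2 = 163.
t* = t_{0.01, 163} = 2.349442.
Margin = t* × SE = 2.349442 × 0.326 = 0.76592.
CI: 2.654 ± 0.76592 → (1.888, 3.420).
With 98% confidence, each one-unit increase in years of experience is associated with a change of between 1.888 and 3.420 $1000s in annual salary.

(1.888, 3.420)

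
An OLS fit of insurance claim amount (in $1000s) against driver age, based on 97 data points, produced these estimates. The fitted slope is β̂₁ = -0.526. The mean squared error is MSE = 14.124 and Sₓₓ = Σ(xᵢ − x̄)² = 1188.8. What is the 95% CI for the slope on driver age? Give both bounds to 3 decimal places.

SE(β̂₁) = √(MSE/Sₓₓ) = √(14.124/1188.8) = 0.108999.
df = n − 2 = 95.
t* = t_{0.025, 95} = 1.985251.
Margin = t* × SE = 1.985251 × 0.108999 = 0.21639.
CI: -0.526 ± 0.21639 → (-0.742, -0.310).
With 95% confidence, each one-unit increase in driver age is associated with a change of between -0.742 and -0.310 $1000s in insurance claim amount.

(-0.742, -0.310)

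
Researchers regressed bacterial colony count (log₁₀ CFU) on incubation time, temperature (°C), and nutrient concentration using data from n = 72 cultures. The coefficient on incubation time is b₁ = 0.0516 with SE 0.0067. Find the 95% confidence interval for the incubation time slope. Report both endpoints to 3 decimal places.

(0.038, 0.065)

df = n − k − 1 = 72 − 3 − 1 = 68.
t* = t_{0.025, 68} = 1.995469.
Margin = t* × SE = 1.995469 × 0.0067 = 0.01337.
CI: 0.0516 ± 0.01337 → (0.038, 0.065).
With 95% confidence, each one-unit increase in incubation time is associated with a change of between 0.038 and 0.065 log₁₀ CFU in bacterial colony count, holding the other predictors fixed.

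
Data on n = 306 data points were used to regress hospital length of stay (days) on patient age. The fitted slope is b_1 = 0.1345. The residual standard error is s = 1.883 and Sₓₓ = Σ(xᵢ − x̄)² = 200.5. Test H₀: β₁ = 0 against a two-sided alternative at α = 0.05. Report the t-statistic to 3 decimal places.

SE(b_1) = s/√Sₓₓ = 1.883/√200.5 = 0.132982.
t = 0.1345 / 0.132982 = 1.011.
df = n − 2 = 304.
Two-sided p ≈ 0.3126, which is ≥ 0.05, so fail to reject H₀.
The data do not give significant evidence of an association between patient age and hospital length of stay.

t = 1.011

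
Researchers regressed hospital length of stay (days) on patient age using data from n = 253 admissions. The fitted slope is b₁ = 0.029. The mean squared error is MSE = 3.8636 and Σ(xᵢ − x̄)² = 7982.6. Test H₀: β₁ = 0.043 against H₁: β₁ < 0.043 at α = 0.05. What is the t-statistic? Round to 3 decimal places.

SE(b₁) = √(MSE/Sₓₓ) = √(3.8636/7982.6) = 0.0220001.
t = (0.029 − 0.043) / 0.0220001 = -0.636.
df = n − 2 = 251.
One-sided p ≈ 0.2626, which is ≥ 0.05, so fail to reject H₀.
The data do not give significant evidence that the true slope on patient age is below 0.043 days per unit.

t = -0.636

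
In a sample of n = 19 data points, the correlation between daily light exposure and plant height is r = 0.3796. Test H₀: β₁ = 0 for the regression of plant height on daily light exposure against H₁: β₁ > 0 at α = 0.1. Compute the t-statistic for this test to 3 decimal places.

t = 1.692

t = r·√(n − 2)/√(1 − r²) = 0.3796·√17/√0.855904 = 1.692.
df = n − 2 = 17.
One-sided p ≈ 0.0545, which is < 0.1, so reject H₀.
There is evidence of a linear association between daily light exposure and plant height.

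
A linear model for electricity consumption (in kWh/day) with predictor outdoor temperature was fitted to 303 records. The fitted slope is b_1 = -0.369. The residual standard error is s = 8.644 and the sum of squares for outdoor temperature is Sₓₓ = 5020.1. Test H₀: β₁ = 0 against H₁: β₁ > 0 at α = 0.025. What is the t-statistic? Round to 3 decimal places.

SE(b_1) = s/√Sₓₓ = 8.644/√5020.1 = 0.122.
t = -0.369 / 0.122 = -3.025.
df = n − 2 = 301.
One-sided p ≈ 0.9986, which is ≥ 0.025, so fail to reject H₀.
The data do not give significant evidence that the true slope on outdoor temperature is positive.

t = -3.025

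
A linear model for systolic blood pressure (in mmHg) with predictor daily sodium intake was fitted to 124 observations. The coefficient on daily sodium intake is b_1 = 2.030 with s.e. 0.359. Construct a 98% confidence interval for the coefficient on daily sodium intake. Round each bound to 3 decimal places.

(1.184, 2.876)

df = n − 2 = 124 − 2 = 122.
t* = t_{0.01, 122} = 2.357302.
Margin = t* × SE = 2.357302 × 0.359 = 0.84627.
CI: 2.030 ± 0.84627 → (1.184, 2.876).
With 98% confidence, each one-unit increase in daily sodium intake is associated with a change of between 1.184 and 2.876 mmHg in systolic blood pressure.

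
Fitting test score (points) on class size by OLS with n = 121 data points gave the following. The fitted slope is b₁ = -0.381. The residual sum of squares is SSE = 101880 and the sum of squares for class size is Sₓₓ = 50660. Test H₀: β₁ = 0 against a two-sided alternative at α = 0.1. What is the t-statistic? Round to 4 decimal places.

t = -2.9308

MSE = SSE/(n − 2) = 101880/119 = 856.134.
SE(b₁) = √(MSE/Sₓₓ) = √(856.134/50660) = 0.129999.
t = -0.381 / 0.129999 = -2.9308.
df = n − 2 = 119.
Two-sided p ≈ 0.0041, which is < 0.1, so reject H₀.
There is evidence that class size is associated with test score.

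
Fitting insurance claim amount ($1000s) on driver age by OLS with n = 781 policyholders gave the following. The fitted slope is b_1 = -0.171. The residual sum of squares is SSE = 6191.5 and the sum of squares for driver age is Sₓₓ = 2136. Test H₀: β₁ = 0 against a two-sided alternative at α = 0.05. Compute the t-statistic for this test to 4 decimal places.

MSE = SSE/(n − 2) = 6191.5/779 = 7.94801.
SE(b_1) = √(MSE/Sₓₓ) = √(7.94801/2136) = 0.0609998.
t = -0.171 / 0.0609998 = -2.8033.
df = n − 2 = 779.
Two-sided p ≈ 0.0052, which is < 0.05, so reject H₀.
There is evidence that driver age is associated with insurance claim amount.

t = -2.8033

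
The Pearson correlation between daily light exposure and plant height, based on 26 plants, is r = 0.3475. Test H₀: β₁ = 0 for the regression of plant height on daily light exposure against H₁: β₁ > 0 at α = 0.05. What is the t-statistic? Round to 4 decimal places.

t = 1.8155

t = r·√(n − 2)/√(1 − r²) = 0.3475·√24/√0.879244 = 1.8155.
df = n − 2 = 24.
One-sided p ≈ 0.0410, which is < 0.05, so reject H₀.
There is evidence of a linear association between daily light exposure and plant height.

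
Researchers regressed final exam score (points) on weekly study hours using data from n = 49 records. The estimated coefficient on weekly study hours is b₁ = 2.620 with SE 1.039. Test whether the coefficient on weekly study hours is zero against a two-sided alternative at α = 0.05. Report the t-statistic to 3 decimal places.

H₀: β₁ = 0 vs H₁: β₁ ≠ 0.
t = (b₁ − β₁⁰)/SE = 2.620 / 1.039 = 2.522.
df = n − 2 = 49 − 2 = 47.
Two-sided p ≈ 0.0151, which is < 0.05, so reject H₀.
There is evidence that weekly study hours is associated with final exam score.

t = 2.522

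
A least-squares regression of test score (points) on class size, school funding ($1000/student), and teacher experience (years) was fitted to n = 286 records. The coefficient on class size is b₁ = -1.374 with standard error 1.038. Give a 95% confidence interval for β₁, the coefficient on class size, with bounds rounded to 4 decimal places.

(-3.4172, 0.6692)

df = n − k − 1 = 286 − 3 − 1 = 282.
t* = t_{0.025, 282} = 1.968412.
Margin = t* × SE = 1.968412 × 1.038 = 2.043212.
CI: -1.374 ± 2.043212 → (-3.4172, 0.6692).
With 95% confidence, each one-unit increase in class size is associated with a change of between -3.4172 and 0.6692 points in test score, holding the other predictors fixed.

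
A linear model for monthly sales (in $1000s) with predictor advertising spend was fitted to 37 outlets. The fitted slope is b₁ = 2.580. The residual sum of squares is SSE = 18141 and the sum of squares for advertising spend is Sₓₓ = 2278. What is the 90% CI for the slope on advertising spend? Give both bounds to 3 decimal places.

(1.774, 3.386)

MSE = SSE/(n − 2) = 18141/35 = 518.314.
SE(b₁) = √(MSE/Sₓₓ) = √(518.314/2278) = 0.477001.
df = n − 2 = 35.
t* = t_{0.05, 35} = 1.689572.
Margin = t* × SE = 1.689572 × 0.477001 = 0.80593.
CI: 2.580 ± 0.80593 → (1.774, 3.386).
With 90% confidence, each one-unit increase in advertising spend is associated with a change of between 1.774 and 3.386 $1000s in monthly sales.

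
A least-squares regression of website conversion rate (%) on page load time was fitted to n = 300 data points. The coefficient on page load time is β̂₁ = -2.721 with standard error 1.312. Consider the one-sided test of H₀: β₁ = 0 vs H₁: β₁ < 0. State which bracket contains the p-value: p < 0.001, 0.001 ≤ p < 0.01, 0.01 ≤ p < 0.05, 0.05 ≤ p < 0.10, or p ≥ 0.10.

0.01 ≤ p < 0.05

t = -2.721 / 1.312 = -2.074.
df = n − 2 = 300 − 2 = 298.
One-sided p = P(T_{298} < t) ≈ 0.0195.
So 0.01 ≤ p < 0.05.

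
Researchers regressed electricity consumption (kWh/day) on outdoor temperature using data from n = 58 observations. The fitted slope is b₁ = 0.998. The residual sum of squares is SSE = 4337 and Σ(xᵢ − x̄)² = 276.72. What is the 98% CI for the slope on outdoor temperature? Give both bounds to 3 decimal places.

(-0.269, 2.265)

MSE = SSE/(n − 2) = 4337/56 = 77.4464.
SE(b₁) = √(MSE/Sₓₓ) = √(77.4464/276.72) = 0.52903.
df = n − 2 = 56.
t* = t_{0.01, 56} = 2.394801.
Margin = t* × SE = 2.394801 × 0.52903 = 1.26692.
CI: 0.998 ± 1.26692 → (-0.269, 2.265).
With 98% confidence, each one-unit increase in outdoor temperature is associated with a change of between -0.269 and 2.265 kWh/day in electricity consumption.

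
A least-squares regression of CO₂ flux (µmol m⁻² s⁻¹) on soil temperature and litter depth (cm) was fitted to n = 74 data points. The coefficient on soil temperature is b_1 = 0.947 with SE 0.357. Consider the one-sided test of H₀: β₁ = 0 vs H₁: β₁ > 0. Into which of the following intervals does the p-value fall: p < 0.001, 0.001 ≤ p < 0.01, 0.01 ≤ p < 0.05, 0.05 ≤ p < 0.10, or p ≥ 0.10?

0.001 ≤ p < 0.01

t = 0.947 / 0.357 = 2.653.
df = n − k − 1 = 74 − 2 − 1 = 71.
One-sided p = P(T_{71} > t) ≈ 0.0049.
So 0.001 ≤ p < 0.01.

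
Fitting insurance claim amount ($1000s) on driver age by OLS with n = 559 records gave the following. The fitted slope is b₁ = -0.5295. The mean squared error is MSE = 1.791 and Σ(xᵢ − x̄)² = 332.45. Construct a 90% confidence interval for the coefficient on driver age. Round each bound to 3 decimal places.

(-0.650, -0.409)

SE(b₁) = √(MSE/Sₓₓ) = √(1.791/332.45) = 0.0733981.
df = n − 2 = 557.
t* = t_{0.05, 557} = 1.647594.
Margin = t* × SE = 1.647594 × 0.0733981 = 0.12093.
CI: -0.5295 ± 0.12093 → (-0.650, -0.409).
With 90% confidence, each one-unit increase in driver age is associated with a change of between -0.650 and -0.409 $1000s in insurance claim amount.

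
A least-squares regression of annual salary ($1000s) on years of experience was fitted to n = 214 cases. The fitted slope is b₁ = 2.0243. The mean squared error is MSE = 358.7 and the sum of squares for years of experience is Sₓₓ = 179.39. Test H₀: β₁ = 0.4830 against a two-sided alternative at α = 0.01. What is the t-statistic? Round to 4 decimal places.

t = 1.0900

SE(b₁) = √(MSE/Sₓₓ) = √(358.7/179.39) = 1.41406.
t = (2.0243 − 0.4830) / 1.41406 = 1.0900.
df = n − 2 = 212.
Two-sided p ≈ 0.2770, which is ≥ 0.01, so fail to reject H₀.
The data are consistent with a true slope of 0.4830 $1000s per unit of years of experience.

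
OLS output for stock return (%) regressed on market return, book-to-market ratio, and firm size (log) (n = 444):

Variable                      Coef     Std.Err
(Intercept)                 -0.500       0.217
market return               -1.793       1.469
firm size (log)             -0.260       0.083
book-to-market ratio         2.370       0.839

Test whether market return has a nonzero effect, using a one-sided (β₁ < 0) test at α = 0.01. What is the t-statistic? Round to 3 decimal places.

Read off: b = -1.793, SE = 1.469 for market return.
H₀: β₁ = 0 vs H₁: β₁ < 0.
t = -1.793 / 1.469 = -1.221.
df = n − k − 1 = 444 − 3 − 1 = 440.
One-sided p ≈ 0.1115, which is ≥ 0.01, so fail to reject H₀.
The data do not give significant evidence that the true slope on market return is negative, holding the other predictors fixed.

t = -1.221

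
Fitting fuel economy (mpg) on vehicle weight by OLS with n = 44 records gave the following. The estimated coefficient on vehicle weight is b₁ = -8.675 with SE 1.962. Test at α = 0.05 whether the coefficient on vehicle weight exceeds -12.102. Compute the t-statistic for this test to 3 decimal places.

H₀: β₁ = -12.102 vs H₁: β₁ > -12.102.
t = (b₁ − β₁⁰)/SE = (-8.675 − (-12.102)) / 1.962 = 1.747.
df = n − 2 = 44 − 2 = 42.
One-sided p ≈ 0.0440, which is < 0.05, so reject H₀.
There is evidence that the true slope on vehicle weight exceeds -12.102 mpg per unit.

t = 1.747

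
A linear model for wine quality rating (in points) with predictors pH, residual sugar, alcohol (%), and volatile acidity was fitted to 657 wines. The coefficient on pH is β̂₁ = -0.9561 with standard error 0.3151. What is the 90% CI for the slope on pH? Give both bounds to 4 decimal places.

df = n − k − 1 = 657 − 4 − 1 = 652.
t* = t_{0.05, 652} = 1.647194.
Margin = t* × SE = 1.647194 × 0.3151 = 0.519031.
CI: -0.9561 ± 0.519031 → (-1.4751, -0.4371).
With 90% confidence, each one-unit increase in pH is associated with a change of between -1.4751 and -0.4371 points in wine quality rating, holding the other predictors fixed.

(-1.4751, -0.4371)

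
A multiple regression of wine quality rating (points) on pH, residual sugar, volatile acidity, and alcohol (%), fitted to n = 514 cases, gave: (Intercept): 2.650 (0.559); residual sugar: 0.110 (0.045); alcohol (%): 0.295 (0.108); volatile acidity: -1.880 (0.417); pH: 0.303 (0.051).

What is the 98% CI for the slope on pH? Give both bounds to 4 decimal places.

(0.1840, 0.4220)

Read off: b = 0.303, SE = 0.051 for pH.
df = n − k − 1 = 514 − 4 − 1 = 509.
t* = t_{0.01, 509} = 2.333696.
Margin = t* × SE = 2.333696 × 0.051 = 0.119019.
CI: 0.303 ± 0.119019 → (0.1840, 0.4220).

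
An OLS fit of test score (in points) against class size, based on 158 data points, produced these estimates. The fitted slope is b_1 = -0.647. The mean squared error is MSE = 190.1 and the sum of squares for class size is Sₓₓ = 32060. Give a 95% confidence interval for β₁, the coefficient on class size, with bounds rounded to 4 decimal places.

SE(b_1) = √(MSE/Sₓₓ) = √(190.1/32060) = 0.0770033.
df = n − 2 = 156.
t* = t_{0.025, 156} = 1.975288.
Margin = t* × SE = 1.975288 × 0.0770033 = 0.152104.
CI: -0.647 ± 0.152104 → (-0.7991, -0.4949).
With 95% confidence, each one-unit increase in class size is associated with a change of between -0.7991 and -0.4949 points in test score.

(-0.7991, -0.4949)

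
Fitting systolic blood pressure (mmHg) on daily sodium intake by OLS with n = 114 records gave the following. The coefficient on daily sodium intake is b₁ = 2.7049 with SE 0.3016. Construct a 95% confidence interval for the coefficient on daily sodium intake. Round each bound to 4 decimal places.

df = n − 2 = 114 − 2 = 112.
t* = t_{0.025, 112} = 1.981372.
Margin = t* × SE = 1.981372 × 0.3016 = 0.597582.
CI: 2.7049 ± 0.597582 → (2.1073, 3.3025).
With 95% confidence, each one-unit increase in daily sodium intake is associated with a change of between 2.1073 and 3.3025 mmHg in systolic blood pressure.

(2.1073, 3.3025)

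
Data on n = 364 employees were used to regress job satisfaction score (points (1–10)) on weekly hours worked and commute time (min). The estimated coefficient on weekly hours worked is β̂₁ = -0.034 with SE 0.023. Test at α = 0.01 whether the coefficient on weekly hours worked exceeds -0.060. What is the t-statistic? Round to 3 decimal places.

H₀: β₁ = -0.060 vs H₁: β₁ > -0.060.
t = (β̂₁ − β₁⁰)/SE = (-0.034 − (-0.060)) / 0.023 = 1.130.
df = n − k − 1 = 364 − 2 − 1 = 361.
One-sided p ≈ 0.1295, which is ≥ 0.01, so fail to reject H₀.
The data do not give significant evidence that the true slope on weekly hours worked exceeds -0.060 points (1–10) per unit, holding the other predictors fixed.

t = 1.130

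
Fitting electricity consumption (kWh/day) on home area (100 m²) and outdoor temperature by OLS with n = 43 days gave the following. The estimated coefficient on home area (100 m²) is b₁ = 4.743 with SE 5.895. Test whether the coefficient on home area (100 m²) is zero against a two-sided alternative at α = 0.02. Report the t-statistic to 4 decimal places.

H₀: β₁ = 0 vs H₁: β₁ ≠ 0.
t = (b₁ − β₁⁰)/SE = 4.743 / 5.895 = 0.8046.
df = n − k − 1 = 43 − 2 − 1 = 40.
Two-sided p ≈ 0.4258, which is ≥ 0.02, so fail to reject H₀.
The data do not give significant evidence of an association between home area (100 m²) and electricity consumption, after adjusting for the other predictors.

t = 0.8046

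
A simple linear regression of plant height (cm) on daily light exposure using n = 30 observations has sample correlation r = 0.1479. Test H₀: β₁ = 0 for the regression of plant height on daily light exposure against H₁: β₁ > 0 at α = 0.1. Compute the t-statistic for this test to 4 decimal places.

t = r·√(n − 2)/√(1 − r²) = 0.1479·√28/√0.978126 = 0.7913.
df = n − 2 = 28.
One-sided p ≈ 0.2177, which is ≥ 0.1, so fail to reject H₀.
The data do not give significant evidence of a linear association between daily light exposure and plant height.

t = 0.7913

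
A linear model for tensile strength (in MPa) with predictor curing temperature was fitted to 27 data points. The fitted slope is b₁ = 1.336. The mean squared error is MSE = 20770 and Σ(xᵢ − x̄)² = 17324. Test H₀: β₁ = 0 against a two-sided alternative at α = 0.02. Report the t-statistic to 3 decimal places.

t = 1.220

SE(b₁) = √(MSE/Sₓₓ) = √(20770/17324) = 1.09495.
t = 1.336 / 1.09495 = 1.220.
df = n − 2 = 25.
Two-sided p ≈ 0.2338, which is ≥ 0.02, so fail to reject H₀.
The data do not give significant evidence of an association between curing temperature and tensile strength.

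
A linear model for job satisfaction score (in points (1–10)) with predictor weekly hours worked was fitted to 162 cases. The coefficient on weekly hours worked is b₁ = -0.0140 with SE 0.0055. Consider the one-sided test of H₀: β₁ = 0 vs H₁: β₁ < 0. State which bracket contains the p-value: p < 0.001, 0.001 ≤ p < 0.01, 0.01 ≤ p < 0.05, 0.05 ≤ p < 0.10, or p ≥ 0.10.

0.001 ≤ p < 0.01

t = -0.0140 / 0.0055 = -2.545.
df = n − 2 = 162 − 2 = 160.
One-sided p = P(T_{160} < t) ≈ 0.0059.
So 0.001 ≤ p < 0.01.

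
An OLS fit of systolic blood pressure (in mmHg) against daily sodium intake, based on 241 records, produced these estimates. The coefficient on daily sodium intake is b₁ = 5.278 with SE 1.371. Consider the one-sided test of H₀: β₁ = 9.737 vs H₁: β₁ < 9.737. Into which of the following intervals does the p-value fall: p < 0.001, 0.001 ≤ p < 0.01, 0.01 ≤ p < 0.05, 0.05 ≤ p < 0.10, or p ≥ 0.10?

p < 0.001

t = (5.278 − 9.737) / 1.371 = -3.252.
df = n − 2 = 241 − 2 = 239.
One-sided p = P(T_{239} < t) ≈ 0.0007.
So p < 0.001.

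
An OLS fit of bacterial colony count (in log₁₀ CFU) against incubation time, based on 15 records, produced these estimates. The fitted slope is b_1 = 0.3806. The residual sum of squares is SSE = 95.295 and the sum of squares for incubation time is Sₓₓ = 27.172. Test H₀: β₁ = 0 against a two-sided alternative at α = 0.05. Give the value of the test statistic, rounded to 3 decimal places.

t = 0.733

MSE = SSE/(n − 2) = 95.295/13 = 7.33038.
SE(b_1) = √(MSE/Sₓₓ) = √(7.33038/27.172) = 0.519401.
t = 0.3806 / 0.519401 = 0.733.
df = n − 2 = 13.
Two-sided p ≈ 0.4767, which is ≥ 0.05, so fail to reject H₀.
The data do not give significant evidence of an association between incubation time and bacterial colony count.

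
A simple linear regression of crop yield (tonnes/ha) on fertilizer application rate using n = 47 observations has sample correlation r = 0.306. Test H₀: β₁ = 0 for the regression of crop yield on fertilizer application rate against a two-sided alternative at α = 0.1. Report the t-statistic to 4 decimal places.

t = 2.1561

t = r·√(n − 2)/√(1 − r²) = 0.306·√45/√0.906364 = 2.1561.
df = n − 2 = 45.
Two-sided p ≈ 0.0365, which is < 0.1, so reject H₀.
There is evidence of a linear association between fertilizer application rate and crop yield.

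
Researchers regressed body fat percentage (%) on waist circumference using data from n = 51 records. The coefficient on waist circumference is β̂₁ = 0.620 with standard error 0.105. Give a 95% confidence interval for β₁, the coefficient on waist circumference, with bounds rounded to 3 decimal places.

(0.409, 0.831)

df = n − 2 = 51 − 2 = 49.
t* = t_{0.025, 49} = 2.009575.
Margin = t* × SE = 2.009575 × 0.105 = 0.21101.
CI: 0.620 ± 0.21101 → (0.409, 0.831).
With 95% confidence, each one-unit increase in waist circumference is associated with a change of between 0.409 and 0.831 % in body fat percentage.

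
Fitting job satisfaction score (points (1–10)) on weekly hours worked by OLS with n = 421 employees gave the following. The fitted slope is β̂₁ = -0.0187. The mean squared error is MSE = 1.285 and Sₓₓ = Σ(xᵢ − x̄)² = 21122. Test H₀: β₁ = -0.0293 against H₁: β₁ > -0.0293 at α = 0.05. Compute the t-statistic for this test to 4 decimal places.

SE(β̂₁) = √(MSE/Sₓₓ) = √(1.285/21122) = 0.00779981.
t = (-0.0187 − (-0.0293)) / 0.00779981 = 1.3590.
df = n − 2 = 419.
One-sided p ≈ 0.0874, which is ≥ 0.05, so fail to reject H₀.
The data do not give significant evidence that the true slope on weekly hours worked exceeds -0.0293 points (1–10) per unit.

t = 1.3590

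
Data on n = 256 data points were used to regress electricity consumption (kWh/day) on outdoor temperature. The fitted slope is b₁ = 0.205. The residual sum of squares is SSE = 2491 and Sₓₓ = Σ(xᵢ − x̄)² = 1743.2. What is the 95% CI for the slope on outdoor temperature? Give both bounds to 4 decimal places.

MSE = SSE/(n − 2) = 2491/254 = 9.80709.
SE(b₁) = √(MSE/Sₓₓ) = √(9.80709/1743.2) = 0.0750061.
df = n − 2 = 254.
t* = t_{0.025, 254} = 1.969348.
Margin = t* × SE = 1.969348 × 0.0750061 = 0.147713.
CI: 0.205 ± 0.147713 → (0.0573, 0.3527).
With 95% confidence, each one-unit increase in outdoor temperature is associated with a change of between 0.0573 and 0.3527 kWh/day in electricity consumption.

(0.0573, 0.3527)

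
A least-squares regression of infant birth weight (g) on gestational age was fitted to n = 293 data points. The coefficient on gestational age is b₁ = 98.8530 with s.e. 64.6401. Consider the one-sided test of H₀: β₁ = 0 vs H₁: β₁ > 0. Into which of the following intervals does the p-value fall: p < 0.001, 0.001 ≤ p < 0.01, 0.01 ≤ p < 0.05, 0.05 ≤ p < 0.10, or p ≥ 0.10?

t = 98.8530 / 64.6401 = 1.529.
df = n − 2 = 293 − 2 = 291.
One-sided p = P(T_{291} > t) ≈ 0.0636.
So 0.05 ≤ p < 0.10.

0.05 ≤ p < 0.10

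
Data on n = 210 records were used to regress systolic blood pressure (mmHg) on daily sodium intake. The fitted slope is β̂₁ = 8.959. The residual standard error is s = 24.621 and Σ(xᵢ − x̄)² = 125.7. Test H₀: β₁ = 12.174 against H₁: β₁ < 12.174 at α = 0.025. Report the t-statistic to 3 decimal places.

SE(β̂₁) = s/√Sₓₓ = 24.621/√125.7 = 2.19603.
t = (8.959 − 12.174) / 2.19603 = -1.464.
df = n − 2 = 208.
One-sided p ≈ 0.0724, which is ≥ 0.025, so fail to reject H₀.
The data do not give significant evidence that the true slope on daily sodium intake is below 12.174 mmHg per unit.

t = -1.464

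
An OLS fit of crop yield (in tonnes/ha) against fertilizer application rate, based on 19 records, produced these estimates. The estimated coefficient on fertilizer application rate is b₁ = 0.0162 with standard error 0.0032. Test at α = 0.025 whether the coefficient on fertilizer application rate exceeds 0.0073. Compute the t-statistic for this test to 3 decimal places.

H₀: β₁ = 0.0073 vs H₁: β₁ > 0.0073.
t = (b₁ − β₁⁰)/SE = (0.0162 − 0.0073) / 0.0032 = 2.781.
df = n − 2 = 19 − 2 = 17.
One-sided p ≈ 0.0064, which is < 0.025, so reject H₀.
There is evidence that the true slope on fertilizer application rate exceeds 0.0073 tonnes/ha per unit.

t = 2.781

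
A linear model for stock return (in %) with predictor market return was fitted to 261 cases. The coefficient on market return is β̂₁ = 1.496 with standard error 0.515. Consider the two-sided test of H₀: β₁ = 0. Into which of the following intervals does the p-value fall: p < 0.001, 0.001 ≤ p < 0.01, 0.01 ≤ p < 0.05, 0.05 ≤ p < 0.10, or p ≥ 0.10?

0.001 ≤ p < 0.01

t = 1.496 / 0.515 = 2.905.
df = n − 2 = 261 − 2 = 259.
Two-sided p = 2·P(T_{259} > |t|) ≈ 0.0040.
So 0.001 ≤ p < 0.01.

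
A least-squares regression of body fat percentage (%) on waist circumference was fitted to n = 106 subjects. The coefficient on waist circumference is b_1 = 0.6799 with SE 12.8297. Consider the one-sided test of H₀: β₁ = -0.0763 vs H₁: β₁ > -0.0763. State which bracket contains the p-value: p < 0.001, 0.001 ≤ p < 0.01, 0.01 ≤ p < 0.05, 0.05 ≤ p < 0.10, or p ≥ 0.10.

t = (0.6799 − (-0.0763)) / 12.8297 = 0.059.
df = n − 2 = 106 − 2 = 104.
One-sided p = P(T_{104} > t) ≈ 0.4766.
So p ≥ 0.10.

p ≥ 0.10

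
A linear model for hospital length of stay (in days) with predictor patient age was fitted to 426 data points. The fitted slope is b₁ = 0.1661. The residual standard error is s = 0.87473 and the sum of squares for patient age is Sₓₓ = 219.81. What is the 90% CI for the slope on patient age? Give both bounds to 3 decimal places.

SE(b₁) = s/√Sₓₓ = 0.87473/√219.81 = 0.0589998.
df = n − 2 = 424.
t* = t_{0.05, 424} = 1.648455.
Margin = t* × SE = 1.648455 × 0.0589998 = 0.09726.
CI: 0.1661 ± 0.09726 → (0.069, 0.263).
With 90% confidence, each one-unit increase in patient age is associated with a change of between 0.069 and 0.263 days in hospital length of stay.

(0.069, 0.263)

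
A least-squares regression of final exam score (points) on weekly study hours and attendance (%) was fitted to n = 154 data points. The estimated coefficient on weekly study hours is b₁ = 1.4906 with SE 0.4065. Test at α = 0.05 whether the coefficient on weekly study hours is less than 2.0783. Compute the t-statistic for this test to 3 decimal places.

H₀: β₁ = 2.0783 vs H₁: β₁ < 2.0783.
t = (b₁ − β₁⁰)/SE = (1.4906 − 2.0783) / 0.4065 = -1.446.
df = n − k − 1 = 154 − 2 − 1 = 151.
One-sided p ≈ 0.0752, which is ≥ 0.05, so fail to reject H₀.
The data do not give significant evidence that the true slope on weekly study hours is below 2.0783 points per unit, holding the other predictors fixed.

t = -1.446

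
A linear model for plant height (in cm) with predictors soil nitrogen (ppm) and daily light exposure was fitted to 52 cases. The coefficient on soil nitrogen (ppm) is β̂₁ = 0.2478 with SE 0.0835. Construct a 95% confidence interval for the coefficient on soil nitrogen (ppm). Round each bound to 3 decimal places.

(0.080, 0.416)

df = n − k − 1 = 52 − 2 − 1 = 49.
t* = t_{0.025, 49} = 2.009575.
Margin = t* × SE = 2.009575 × 0.0835 = 0.16780.
CI: 0.2478 ± 0.16780 → (0.080, 0.416).
With 95% confidence, each one-unit increase in soil nitrogen (ppm) is associated with a change of between 0.080 and 0.416 cm in plant height, holding the other predictors fixed.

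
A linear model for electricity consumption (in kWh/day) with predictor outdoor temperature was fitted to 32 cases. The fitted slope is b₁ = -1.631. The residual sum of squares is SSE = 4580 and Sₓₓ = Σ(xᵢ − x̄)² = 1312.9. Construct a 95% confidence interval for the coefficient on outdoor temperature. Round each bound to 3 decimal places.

MSE = SSE/(n − 2) = 4580/30 = 152.667.
SE(b₁) = √(MSE/Sₓₓ) = √(152.667/1312.9) = 0.341001.
df = n − 2 = 30.
t* = t_{0.025, 30} = 2.042272.
Margin = t* × SE = 2.042272 × 0.341001 = 0.69642.
CI: -1.631 ± 0.69642 → (-2.327, -0.935).
With 95% confidence, each one-unit increase in outdoor temperature is associated with a change of between -2.327 and -0.935 kWh/day in electricity consumption.

(-2.327, -0.935)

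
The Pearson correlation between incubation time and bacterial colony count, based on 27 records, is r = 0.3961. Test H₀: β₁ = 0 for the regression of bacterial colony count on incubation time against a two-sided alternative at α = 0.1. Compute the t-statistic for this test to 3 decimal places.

t = 2.157

t = r·√(n − 2)/√(1 − r²) = 0.3961·√25/√0.843105 = 2.157.
df = n − 2 = 25.
Two-sided p ≈ 0.0408, which is < 0.1, so reject H₀.
There is evidence of a linear association between incubation time and bacterial colony count.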